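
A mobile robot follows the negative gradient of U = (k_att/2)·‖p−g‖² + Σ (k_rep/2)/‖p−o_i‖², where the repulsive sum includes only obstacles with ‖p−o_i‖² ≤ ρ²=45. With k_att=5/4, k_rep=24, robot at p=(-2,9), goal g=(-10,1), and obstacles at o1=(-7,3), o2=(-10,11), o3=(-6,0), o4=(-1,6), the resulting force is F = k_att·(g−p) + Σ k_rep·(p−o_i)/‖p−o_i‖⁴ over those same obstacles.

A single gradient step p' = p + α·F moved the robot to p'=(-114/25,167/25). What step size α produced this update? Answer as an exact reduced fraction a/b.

α = 1/4

F_att = 5/4·(g−p) = 5/4·(-8,-8) = (-10.0000,-10.0000)
o1: d²=61 > ρ²=45 → inactive
o2: d²=68 > ρ²=45 → inactive
o3: d²=97 > ρ²=45 → inactive
o4: d²=10 ≤ ρ²=45; F_rep = 24·(-1,3)/10² = (-0.2400,0.7200)
F = F_att + ΣF_rep = (-10.2400,-9.2800)
Δp = p'−p = (-2.5600,-2.3200); α = Δx/Fx = (-64/25) / (-256/25) = 1/4
check: Δy/Fy = (-58/25) / (-232/25) = 1/4 ✓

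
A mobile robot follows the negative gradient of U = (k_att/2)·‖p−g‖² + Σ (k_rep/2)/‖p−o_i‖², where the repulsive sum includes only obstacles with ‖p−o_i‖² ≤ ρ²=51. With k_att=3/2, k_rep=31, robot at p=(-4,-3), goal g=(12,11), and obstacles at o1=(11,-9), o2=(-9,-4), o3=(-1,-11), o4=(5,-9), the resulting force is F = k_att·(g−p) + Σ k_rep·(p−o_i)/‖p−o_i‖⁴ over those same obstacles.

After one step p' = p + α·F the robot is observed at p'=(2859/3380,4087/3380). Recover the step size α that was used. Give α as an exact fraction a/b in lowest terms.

α = 1/5

F_att = 3/2·(g−p) = 3/2·(16,14) = (24.0000,21.0000)
o1: d²=261 > ρ²=51 → inactive
o2: d²=26 ≤ ρ²=51; F_rep = 31·(5,1)/26² = (0.2293,0.0459)
o3: d²=73 > ρ²=51 → inactive
o4: d²=117 > ρ²=51 → inactive
F = F_att + ΣF_rep = (24.2293,21.0459)
Δp = p'−p = (4.8459,4.2092); α = Δx/Fx = (16379/3380) / (16379/676) = 1/5
check: Δy/Fy = (14227/3380) / (14227/676) = 1/5 ✓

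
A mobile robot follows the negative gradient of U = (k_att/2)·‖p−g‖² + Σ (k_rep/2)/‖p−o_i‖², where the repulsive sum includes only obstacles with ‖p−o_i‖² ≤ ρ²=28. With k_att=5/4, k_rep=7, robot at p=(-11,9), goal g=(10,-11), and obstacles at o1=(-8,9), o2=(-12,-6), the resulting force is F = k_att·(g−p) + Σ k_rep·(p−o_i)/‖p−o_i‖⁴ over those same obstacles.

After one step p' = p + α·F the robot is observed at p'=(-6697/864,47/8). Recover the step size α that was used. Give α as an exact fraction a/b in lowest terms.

α = 1/8

F_att = 5/4·(g−p) = 5/4·(21,-20) = (26.2500,-25.0000)
o1: d²=9 ≤ ρ²=28; F_rep = 7·(-3,0)/9² = (-0.2593,0.0000)
o2: d²=226 > ρ²=28 → inactive
F = F_att + ΣF_rep = (25.9907,-25.0000)
Δp = p'−p = (3.2488,-3.1250); α = Δx/Fx = (2807/864) / (2807/108) = 1/8
check: Δy/Fy = (-25/8) / (-25) = 1/8 ✓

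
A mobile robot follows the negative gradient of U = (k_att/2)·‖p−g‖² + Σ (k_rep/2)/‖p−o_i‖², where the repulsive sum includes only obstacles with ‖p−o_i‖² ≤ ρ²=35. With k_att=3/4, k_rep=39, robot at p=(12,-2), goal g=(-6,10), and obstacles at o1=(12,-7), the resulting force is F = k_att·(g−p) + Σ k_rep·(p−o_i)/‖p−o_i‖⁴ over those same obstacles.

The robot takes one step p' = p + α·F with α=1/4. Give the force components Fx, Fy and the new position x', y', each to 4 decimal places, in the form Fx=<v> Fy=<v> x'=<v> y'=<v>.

F_att = 3/4·(g−p) = 3/4·(-18,12) = (-13.5000,9.0000)
o1: d²=25 ≤ ρ²=35; F_rep = 39·(0,5)/25² = (0.0000,0.3120)
F = F_att + ΣF_rep = (-13.5000,9.3120)
p' = p + 1/4·F = (8.6250,0.3280)

Fx=-13.5000 Fy=9.3120 x'=8.6250 y'=0.3280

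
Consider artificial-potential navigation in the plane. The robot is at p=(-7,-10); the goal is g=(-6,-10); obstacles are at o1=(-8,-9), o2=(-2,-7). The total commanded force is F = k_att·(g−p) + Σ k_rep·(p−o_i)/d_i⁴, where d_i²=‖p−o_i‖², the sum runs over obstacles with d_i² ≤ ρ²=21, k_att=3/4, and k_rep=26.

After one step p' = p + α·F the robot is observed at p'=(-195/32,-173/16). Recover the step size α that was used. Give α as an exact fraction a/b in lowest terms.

α = 1/8

F_att = 3/4·(g−p) = 3/4·(1,0) = (0.7500,0.0000)
o1: d²=2 ≤ ρ²=21; F_rep = 26·(1,-1)/2² = (6.5000,-6.5000)
o2: d²=34 > ρ²=21 → inactive
F = F_att + ΣF_rep = (7.2500,-6.5000)
Δp = p'−p = (0.9062,-0.8125); α = Δx/Fx = (29/32) / (29/4) = 1/8
check: Δy/Fy = (-13/16) / (-13/2) = 1/8 ✓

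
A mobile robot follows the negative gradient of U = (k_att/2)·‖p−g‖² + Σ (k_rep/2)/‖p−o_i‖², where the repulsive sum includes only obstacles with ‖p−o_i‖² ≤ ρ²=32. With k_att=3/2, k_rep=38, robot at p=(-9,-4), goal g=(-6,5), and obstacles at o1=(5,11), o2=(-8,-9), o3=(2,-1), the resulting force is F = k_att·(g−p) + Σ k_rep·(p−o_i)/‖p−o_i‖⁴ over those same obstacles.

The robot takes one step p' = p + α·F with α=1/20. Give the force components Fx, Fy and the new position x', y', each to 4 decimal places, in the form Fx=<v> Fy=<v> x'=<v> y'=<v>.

Fx=4.4438 Fy=13.7811 x'=-8.7778 y'=-3.3109

F_att = 3/2·(g−p) = 3/2·(3,9) = (4.5000,13.5000)
o1: d²=421 > ρ²=32 → inactive
o2: d²=26 ≤ ρ²=32; F_rep = 38·(-1,5)/26² = (-0.0562,0.2811)
o3: d²=130 > ρ²=32 → inactive
F = F_att + ΣF_rep = (4.4438,13.7811)
p' = p + 1/20·F = (-8.7778,-3.3109)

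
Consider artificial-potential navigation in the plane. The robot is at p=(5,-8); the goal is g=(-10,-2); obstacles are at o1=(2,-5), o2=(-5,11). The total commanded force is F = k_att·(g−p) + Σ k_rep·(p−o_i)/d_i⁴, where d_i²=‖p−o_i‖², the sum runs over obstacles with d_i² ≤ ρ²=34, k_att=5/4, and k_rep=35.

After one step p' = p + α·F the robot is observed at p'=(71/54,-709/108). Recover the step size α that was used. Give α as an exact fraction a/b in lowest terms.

F_att = 5/4·(g−p) = 5/4·(-15,6) = (-18.7500,7.5000)
o1: d²=18 ≤ ρ²=34; F_rep = 35·(3,-3)/18² = (0.3241,-0.3241)
o2: d²=461 > ρ²=34 → inactive
F = F_att + ΣF_rep = (-18.4259,7.1759)
Δp = p'−p = (-3.6852,1.4352); α = Δx/Fx = (-199/54) / (-995/54) = 1/5
check: Δy/Fy = (155/108) / (775/108) = 1/5 ✓

α = 1/5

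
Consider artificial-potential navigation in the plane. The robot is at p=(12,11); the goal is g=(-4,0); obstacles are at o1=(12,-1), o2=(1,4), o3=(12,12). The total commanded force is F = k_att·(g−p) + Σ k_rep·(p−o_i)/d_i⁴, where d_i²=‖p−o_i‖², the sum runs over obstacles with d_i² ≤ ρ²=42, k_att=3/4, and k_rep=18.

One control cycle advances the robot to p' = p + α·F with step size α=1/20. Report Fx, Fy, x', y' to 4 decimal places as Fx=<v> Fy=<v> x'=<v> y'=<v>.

Fx=-12.0000 Fy=-26.2500 x'=11.4000 y'=9.6875

F_att = 3/4·(g−p) = 3/4·(-16,-11) = (-12.0000,-8.2500)
o1: d²=144 > ρ²=42 → inactive
o2: d²=170 > ρ²=42 → inactive
o3: d²=1 ≤ ρ²=42; F_rep = 18·(0,-1)/1² = (0.0000,-18.0000)
F = F_att + ΣF_rep = (-12.0000,-26.2500)
p' = p + 1/20·F = (11.4000,9.6875)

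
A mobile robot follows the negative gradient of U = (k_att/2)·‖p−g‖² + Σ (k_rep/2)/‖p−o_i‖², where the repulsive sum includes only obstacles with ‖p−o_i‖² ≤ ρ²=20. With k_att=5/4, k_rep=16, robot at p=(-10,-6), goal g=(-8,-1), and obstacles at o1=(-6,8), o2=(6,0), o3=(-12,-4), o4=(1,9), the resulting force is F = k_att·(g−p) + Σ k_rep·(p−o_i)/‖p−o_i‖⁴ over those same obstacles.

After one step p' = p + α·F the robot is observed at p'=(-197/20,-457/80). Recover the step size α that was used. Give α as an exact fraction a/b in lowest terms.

α = 1/20

F_att = 5/4·(g−p) = 5/4·(2,5) = (2.5000,6.2500)
o1: d²=212 > ρ²=20 → inactive
o2: d²=292 > ρ²=20 → inactive
o3: d²=8 ≤ ρ²=20; F_rep = 16·(2,-2)/8² = (0.5000,-0.5000)
o4: d²=346 > ρ²=20 → inactive
F = F_att + ΣF_rep = (3.0000,5.7500)
Δp = p'−p = (0.1500,0.2875); α = Δx/Fx = (3/20) / (3) = 1/20
check: Δy/Fy = (23/80) / (23/4) = 1/20 ✓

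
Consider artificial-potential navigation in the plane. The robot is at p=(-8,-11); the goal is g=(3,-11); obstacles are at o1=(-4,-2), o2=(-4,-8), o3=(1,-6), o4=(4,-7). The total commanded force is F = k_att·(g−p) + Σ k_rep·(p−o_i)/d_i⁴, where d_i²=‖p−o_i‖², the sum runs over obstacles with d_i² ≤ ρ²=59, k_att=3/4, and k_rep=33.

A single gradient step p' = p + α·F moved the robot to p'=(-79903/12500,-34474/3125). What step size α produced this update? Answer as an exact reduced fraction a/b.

F_att = 3/4·(g−p) = 3/4·(11,0) = (8.2500,0.0000)
o1: d²=97 > ρ²=59 → inactive
o2: d²=25 ≤ ρ²=59; F_rep = 33·(-4,-3)/25² = (-0.2112,-0.1584)
o3: d²=106 > ρ²=59 → inactive
o4: d²=160 > ρ²=59 → inactive
F = F_att + ΣF_rep = (8.0388,-0.1584)
Δp = p'−p = (1.6078,-0.0317); α = Δx/Fx = (20097/12500) / (20097/2500) = 1/5
check: Δy/Fy = (-99/3125) / (-99/625) = 1/5 ✓

α = 1/5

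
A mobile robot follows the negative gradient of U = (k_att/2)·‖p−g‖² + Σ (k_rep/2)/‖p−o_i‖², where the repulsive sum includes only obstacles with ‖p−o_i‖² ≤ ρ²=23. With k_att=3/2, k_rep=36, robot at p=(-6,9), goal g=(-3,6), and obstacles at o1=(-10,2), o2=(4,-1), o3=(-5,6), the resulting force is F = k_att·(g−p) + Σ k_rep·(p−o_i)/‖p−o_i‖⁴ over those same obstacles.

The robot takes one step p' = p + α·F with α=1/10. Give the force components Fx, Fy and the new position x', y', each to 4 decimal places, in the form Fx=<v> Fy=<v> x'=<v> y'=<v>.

F_att = 3/2·(g−p) = 3/2·(3,-3) = (4.5000,-4.5000)
o1: d²=65 > ρ²=23 → inactive
o2: d²=200 > ρ²=23 → inactive
o3: d²=10 ≤ ρ²=23; F_rep = 36·(-1,3)/10² = (-0.3600,1.0800)
F = F_att + ΣF_rep = (4.1400,-3.4200)
p' = p + 1/10·F = (-5.5860,8.6580)

Fx=4.1400 Fy=-3.4200 x'=-5.5860 y'=8.6580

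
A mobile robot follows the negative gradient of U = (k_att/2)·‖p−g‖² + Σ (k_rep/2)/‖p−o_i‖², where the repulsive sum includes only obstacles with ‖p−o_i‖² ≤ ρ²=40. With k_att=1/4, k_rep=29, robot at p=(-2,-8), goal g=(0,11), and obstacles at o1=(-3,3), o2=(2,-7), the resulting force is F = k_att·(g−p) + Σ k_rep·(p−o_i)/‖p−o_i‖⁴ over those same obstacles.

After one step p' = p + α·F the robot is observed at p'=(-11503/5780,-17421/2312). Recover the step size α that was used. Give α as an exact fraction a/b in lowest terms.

F_att = 1/4·(g−p) = 1/4·(2,19) = (0.5000,4.7500)
o1: d²=122 > ρ²=40 → inactive
o2: d²=17 ≤ ρ²=40; F_rep = 29·(-4,-1)/17² = (-0.4014,-0.1003)
F = F_att + ΣF_rep = (0.0986,4.6497)
Δp = p'−p = (0.0099,0.4650); α = Δx/Fx = (57/5780) / (57/578) = 1/10
check: Δy/Fy = (1075/2312) / (5375/1156) = 1/10 ✓

α = 1/10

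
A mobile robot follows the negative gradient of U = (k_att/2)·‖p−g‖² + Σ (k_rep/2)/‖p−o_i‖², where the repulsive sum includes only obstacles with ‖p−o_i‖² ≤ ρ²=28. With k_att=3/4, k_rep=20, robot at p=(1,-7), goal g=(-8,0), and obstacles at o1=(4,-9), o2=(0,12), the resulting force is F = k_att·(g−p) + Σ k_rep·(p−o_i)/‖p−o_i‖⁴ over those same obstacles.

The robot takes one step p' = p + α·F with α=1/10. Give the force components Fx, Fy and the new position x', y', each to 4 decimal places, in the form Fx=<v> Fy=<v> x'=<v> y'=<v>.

Fx=-7.1050 Fy=5.4867 x'=0.2895 y'=-6.4513

F_att = 3/4·(g−p) = 3/4·(-9,7) = (-6.7500,5.2500)
o1: d²=13 ≤ ρ²=28; F_rep = 20·(-3,2)/13² = (-0.3550,0.2367)
o2: d²=362 > ρ²=28 → inactive
F = F_att + ΣF_rep = (-7.1050,5.4867)
p' = p + 1/10·F = (0.2895,-6.4513)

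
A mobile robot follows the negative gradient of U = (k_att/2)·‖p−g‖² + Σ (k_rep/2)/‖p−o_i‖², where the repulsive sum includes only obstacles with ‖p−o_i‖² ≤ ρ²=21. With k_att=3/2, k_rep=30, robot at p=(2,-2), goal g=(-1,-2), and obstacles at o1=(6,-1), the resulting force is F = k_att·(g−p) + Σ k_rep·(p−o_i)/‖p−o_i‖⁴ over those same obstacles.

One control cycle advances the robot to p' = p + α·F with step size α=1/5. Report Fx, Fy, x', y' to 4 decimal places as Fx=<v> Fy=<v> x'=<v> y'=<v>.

F_att = 3/2·(g−p) = 3/2·(-3,0) = (-4.5000,0.0000)
o1: d²=17 ≤ ρ²=21; F_rep = 30·(-4,-1)/17² = (-0.4152,-0.1038)
F = F_att + ΣF_rep = (-4.9152,-0.1038)
p' = p + 1/5·F = (1.0170,-2.0208)

Fx=-4.9152 Fy=-0.1038 x'=1.0170 y'=-2.0208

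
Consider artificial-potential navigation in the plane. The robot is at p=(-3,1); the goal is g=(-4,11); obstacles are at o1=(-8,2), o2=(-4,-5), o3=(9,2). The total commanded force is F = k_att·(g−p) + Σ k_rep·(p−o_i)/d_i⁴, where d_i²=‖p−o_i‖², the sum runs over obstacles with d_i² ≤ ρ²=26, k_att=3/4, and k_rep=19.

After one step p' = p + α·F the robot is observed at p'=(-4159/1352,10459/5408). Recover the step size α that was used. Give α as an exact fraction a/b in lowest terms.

α = 1/8

F_att = 3/4·(g−p) = 3/4·(-1,10) = (-0.7500,7.5000)
o1: d²=26 ≤ ρ²=26; F_rep = 19·(5,-1)/26² = (0.1405,-0.0281)
o2: d²=37 > ρ²=26 → inactive
o3: d²=145 > ρ²=26 → inactive
F = F_att + ΣF_rep = (-0.6095,7.4719)
Δp = p'−p = (-0.0762,0.9340); α = Δx/Fx = (-103/1352) / (-103/169) = 1/8
check: Δy/Fy = (5051/5408) / (5051/676) = 1/8 ✓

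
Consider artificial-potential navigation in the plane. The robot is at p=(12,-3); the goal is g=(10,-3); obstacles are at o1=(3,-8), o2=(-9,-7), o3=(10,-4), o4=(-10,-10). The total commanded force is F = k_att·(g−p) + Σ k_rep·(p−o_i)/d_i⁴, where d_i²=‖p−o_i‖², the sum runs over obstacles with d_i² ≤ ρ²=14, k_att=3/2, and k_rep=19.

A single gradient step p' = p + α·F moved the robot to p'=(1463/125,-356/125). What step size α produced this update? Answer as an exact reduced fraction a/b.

α = 1/5

F_att = 3/2·(g−p) = 3/2·(-2,0) = (-3.0000,0.0000)
o1: d²=106 > ρ²=14 → inactive
o2: d²=457 > ρ²=14 → inactive
o3: d²=5 ≤ ρ²=14; F_rep = 19·(2,1)/5² = (1.5200,0.7600)
o4: d²=533 > ρ²=14 → inactive
F = F_att + ΣF_rep = (-1.4800,0.7600)
Δp = p'−p = (-0.2960,0.1520); α = Δx/Fx = (-37/125) / (-37/25) = 1/5
check: Δy/Fy = (19/125) / (19/25) = 1/5 ✓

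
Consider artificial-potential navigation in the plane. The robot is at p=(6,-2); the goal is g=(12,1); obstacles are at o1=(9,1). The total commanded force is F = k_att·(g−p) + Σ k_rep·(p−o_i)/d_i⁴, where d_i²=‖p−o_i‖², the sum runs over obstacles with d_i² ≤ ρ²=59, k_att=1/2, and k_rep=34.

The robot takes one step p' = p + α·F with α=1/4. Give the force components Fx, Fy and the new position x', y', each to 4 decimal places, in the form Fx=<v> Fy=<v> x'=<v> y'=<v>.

Fx=2.6852 Fy=1.1852 x'=6.6713 y'=-1.7037

F_att = 1/2·(g−p) = 1/2·(6,3) = (3.0000,1.5000)
o1: d²=18 ≤ ρ²=59; F_rep = 34·(-3,-3)/18² = (-0.3148,-0.3148)
F = F_att + ΣF_rep = (2.6852,1.1852)
p' = p + 1/4·F = (6.6713,-1.7037)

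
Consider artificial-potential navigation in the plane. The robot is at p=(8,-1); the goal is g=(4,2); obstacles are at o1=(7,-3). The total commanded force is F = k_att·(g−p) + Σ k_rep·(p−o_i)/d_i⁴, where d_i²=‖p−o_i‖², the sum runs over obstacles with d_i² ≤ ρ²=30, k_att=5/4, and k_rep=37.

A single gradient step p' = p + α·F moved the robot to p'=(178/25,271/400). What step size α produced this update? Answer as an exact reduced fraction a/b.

F_att = 5/4·(g−p) = 5/4·(-4,3) = (-5.0000,3.7500)
o1: d²=5 ≤ ρ²=30; F_rep = 37·(1,2)/5² = (1.4800,2.9600)
F = F_att + ΣF_rep = (-3.5200,6.7100)
Δp = p'−p = (-0.8800,1.6775); α = Δx/Fx = (-22/25) / (-88/25) = 1/4
check: Δy/Fy = (671/400) / (671/100) = 1/4 ✓

α = 1/4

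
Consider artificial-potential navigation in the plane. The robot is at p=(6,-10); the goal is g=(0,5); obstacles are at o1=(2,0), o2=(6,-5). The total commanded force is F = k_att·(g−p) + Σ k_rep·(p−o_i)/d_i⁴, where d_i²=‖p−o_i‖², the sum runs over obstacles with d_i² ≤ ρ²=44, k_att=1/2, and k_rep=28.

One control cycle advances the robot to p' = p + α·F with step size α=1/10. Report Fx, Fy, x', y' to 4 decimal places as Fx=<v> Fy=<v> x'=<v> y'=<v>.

F_att = 1/2·(g−p) = 1/2·(-6,15) = (-3.0000,7.5000)
o1: d²=116 > ρ²=44 → inactive
o2: d²=25 ≤ ρ²=44; F_rep = 28·(0,-5)/25² = (0.0000,-0.2240)
F = F_att + ΣF_rep = (-3.0000,7.2760)
p' = p + 1/10·F = (5.7000,-9.2724)

Fx=-3.0000 Fy=7.2760 x'=5.7000 y'=-9.2724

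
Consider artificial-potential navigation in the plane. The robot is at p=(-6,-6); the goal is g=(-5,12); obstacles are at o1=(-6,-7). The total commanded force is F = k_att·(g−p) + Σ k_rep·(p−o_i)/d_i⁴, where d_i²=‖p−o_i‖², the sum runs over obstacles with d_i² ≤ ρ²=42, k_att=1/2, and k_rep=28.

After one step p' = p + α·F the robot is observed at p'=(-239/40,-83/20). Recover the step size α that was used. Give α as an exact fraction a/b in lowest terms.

α = 1/20

F_att = 1/2·(g−p) = 1/2·(1,18) = (0.5000,9.0000)
o1: d²=1 ≤ ρ²=42; F_rep = 28·(0,1)/1² = (0.0000,28.0000)
F = F_att + ΣF_rep = (0.5000,37.0000)
Δp = p'−p = (0.0250,1.8500); α = Δx/Fx = (1/40) / (1/2) = 1/20
check: Δy/Fy = (37/20) / (37) = 1/20 ✓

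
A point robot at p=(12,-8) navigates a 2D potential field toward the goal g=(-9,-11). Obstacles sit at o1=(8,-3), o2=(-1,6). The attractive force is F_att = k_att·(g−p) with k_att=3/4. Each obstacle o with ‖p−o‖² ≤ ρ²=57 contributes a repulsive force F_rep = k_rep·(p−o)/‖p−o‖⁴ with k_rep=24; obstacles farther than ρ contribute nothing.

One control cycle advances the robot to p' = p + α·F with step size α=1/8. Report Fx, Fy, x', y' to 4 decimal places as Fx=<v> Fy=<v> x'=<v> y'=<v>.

F_att = 3/4·(g−p) = 3/4·(-21,-3) = (-15.7500,-2.2500)
o1: d²=41 ≤ ρ²=57; F_rep = 24·(4,-5)/41² = (0.0571,-0.0714)
o2: d²=365 > ρ²=57 → inactive
F = F_att + ΣF_rep = (-15.6929,-2.3214)
p' = p + 1/8·F = (10.0384,-8.2902)

Fx=-15.6929 Fy=-2.3214 x'=10.0384 y'=-8.2902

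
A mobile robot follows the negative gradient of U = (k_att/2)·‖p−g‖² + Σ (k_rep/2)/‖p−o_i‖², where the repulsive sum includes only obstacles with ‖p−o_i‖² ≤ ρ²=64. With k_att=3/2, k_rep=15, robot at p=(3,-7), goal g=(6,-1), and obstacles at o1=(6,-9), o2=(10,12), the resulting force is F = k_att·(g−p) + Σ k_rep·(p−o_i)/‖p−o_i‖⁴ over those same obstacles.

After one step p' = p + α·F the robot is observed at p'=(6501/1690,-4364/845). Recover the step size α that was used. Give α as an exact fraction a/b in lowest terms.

α = 1/5

F_att = 3/2·(g−p) = 3/2·(3,6) = (4.5000,9.0000)
o1: d²=13 ≤ ρ²=64; F_rep = 15·(-3,2)/13² = (-0.2663,0.1775)
o2: d²=410 > ρ²=64 → inactive
F = F_att + ΣF_rep = (4.2337,9.1775)
Δp = p'−p = (0.8467,1.8355); α = Δx/Fx = (1431/1690) / (1431/338) = 1/5
check: Δy/Fy = (1551/845) / (1551/169) = 1/5 ✓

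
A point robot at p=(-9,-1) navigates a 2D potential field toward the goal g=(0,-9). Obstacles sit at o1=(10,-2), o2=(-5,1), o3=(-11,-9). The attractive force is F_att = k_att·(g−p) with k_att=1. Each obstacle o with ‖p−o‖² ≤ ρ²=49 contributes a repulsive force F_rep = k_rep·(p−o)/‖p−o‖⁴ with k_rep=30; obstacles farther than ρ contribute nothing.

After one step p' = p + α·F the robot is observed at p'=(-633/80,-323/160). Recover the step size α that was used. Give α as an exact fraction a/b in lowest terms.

α = 1/8

F_att = 1·(g−p) = 1·(9,-8) = (9.0000,-8.0000)
o1: d²=362 > ρ²=49 → inactive
o2: d²=20 ≤ ρ²=49; F_rep = 30·(-4,-2)/20² = (-0.3000,-0.1500)
o3: d²=68 > ρ²=49 → inactive
F = F_att + ΣF_rep = (8.7000,-8.1500)
Δp = p'−p = (1.0875,-1.0188); α = Δx/Fx = (87/80) / (87/10) = 1/8
check: Δy/Fy = (-163/160) / (-163/20) = 1/8 ✓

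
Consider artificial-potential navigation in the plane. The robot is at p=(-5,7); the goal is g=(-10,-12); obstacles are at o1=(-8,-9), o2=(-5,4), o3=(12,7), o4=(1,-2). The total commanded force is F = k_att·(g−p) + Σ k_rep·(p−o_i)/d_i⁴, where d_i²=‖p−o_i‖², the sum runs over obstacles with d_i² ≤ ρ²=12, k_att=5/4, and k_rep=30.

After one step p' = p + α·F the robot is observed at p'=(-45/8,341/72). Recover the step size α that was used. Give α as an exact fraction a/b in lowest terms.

α = 1/10

F_att = 5/4·(g−p) = 5/4·(-5,-19) = (-6.2500,-23.7500)
o1: d²=265 > ρ²=12 → inactive
o2: d²=9 ≤ ρ²=12; F_rep = 30·(0,3)/9² = (0.0000,1.1111)
o3: d²=289 > ρ²=12 → inactive
o4: d²=117 > ρ²=12 → inactive
F = F_att + ΣF_rep = (-6.2500,-22.6389)
Δp = p'−p = (-0.6250,-2.2639); α = Δx/Fx = (-5/8) / (-25/4) = 1/10
check: Δy/Fy = (-163/72) / (-815/36) = 1/10 ✓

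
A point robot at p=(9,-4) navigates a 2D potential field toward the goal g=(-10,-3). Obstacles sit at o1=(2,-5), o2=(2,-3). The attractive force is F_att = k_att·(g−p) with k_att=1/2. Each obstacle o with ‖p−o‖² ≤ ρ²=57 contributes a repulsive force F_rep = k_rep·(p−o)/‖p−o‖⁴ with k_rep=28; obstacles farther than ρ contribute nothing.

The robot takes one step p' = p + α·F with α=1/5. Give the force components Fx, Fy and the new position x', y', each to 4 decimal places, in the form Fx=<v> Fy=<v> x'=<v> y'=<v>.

Fx=-9.3432 Fy=0.5000 x'=7.1314 y'=-3.9000

F_att = 1/2·(g−p) = 1/2·(-19,1) = (-9.5000,0.5000)
o1: d²=50 ≤ ρ²=57; F_rep = 28·(7,1)/50² = (0.0784,0.0112)
o2: d²=50 ≤ ρ²=57; F_rep = 28·(7,-1)/50² = (0.0784,-0.0112)
F = F_att + ΣF_rep = (-9.3432,0.5000)
p' = p + 1/5·F = (7.1314,-3.9000)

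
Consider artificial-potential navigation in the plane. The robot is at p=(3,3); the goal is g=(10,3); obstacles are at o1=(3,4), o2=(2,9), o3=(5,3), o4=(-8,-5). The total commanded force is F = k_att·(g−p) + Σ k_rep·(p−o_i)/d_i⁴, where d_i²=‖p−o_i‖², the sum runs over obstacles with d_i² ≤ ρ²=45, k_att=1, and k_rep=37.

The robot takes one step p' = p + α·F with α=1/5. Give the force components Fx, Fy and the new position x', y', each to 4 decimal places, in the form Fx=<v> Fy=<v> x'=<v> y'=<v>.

Fx=2.4020 Fy=-37.1622 x'=3.4804 y'=-4.4324

F_att = 1·(g−p) = 1·(7,0) = (7.0000,0.0000)
o1: d²=1 ≤ ρ²=45; F_rep = 37·(0,-1)/1² = (0.0000,-37.0000)
o2: d²=37 ≤ ρ²=45; F_rep = 37·(1,-6)/37² = (0.0270,-0.1622)
o3: d²=4 ≤ ρ²=45; F_rep = 37·(-2,0)/4² = (-4.6250,0.0000)
o4: d²=185 > ρ²=45 → inactive
F = F_att + ΣF_rep = (2.4020,-37.1622)
p' = p + 1/5·F = (3.4804,-4.4324)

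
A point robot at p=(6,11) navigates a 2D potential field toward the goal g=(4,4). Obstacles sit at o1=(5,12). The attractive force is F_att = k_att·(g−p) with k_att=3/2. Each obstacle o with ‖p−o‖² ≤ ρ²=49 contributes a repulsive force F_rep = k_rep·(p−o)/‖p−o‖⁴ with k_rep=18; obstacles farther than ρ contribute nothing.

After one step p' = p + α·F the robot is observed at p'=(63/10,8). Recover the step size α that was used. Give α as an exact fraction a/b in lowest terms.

α = 1/5

F_att = 3/2·(g−p) = 3/2·(-2,-7) = (-3.0000,-10.5000)
o1: d²=2 ≤ ρ²=49; F_rep = 18·(1,-1)/2² = (4.5000,-4.5000)
F = F_att + ΣF_rep = (1.5000,-15.0000)
Δp = p'−p = (0.3000,-3.0000); α = Δx/Fx = (3/10) / (3/2) = 1/5
check: Δy/Fy = (-3) / (-15) = 1/5 ✓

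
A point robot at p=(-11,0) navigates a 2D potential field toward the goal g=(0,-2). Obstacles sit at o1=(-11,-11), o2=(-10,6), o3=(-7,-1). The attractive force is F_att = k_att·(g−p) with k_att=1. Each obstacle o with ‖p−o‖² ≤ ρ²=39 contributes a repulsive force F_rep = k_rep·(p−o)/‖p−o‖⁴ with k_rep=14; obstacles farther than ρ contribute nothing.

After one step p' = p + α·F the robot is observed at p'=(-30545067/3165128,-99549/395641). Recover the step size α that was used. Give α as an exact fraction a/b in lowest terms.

F_att = 1·(g−p) = 1·(11,-2) = (11.0000,-2.0000)
o1: d²=121 > ρ²=39 → inactive
o2: d²=37 ≤ ρ²=39; F_rep = 14·(-1,-6)/37² = (-0.0102,-0.0614)
o3: d²=17 ≤ ρ²=39; F_rep = 14·(-4,1)/17² = (-0.1938,0.0484)
F = F_att + ΣF_rep = (10.7960,-2.0129)
Δp = p'−p = (1.3495,-0.2516); α = Δx/Fx = (4271341/3165128) / (4271341/395641) = 1/8
check: Δy/Fy = (-99549/395641) / (-796392/395641) = 1/8 ✓

α = 1/8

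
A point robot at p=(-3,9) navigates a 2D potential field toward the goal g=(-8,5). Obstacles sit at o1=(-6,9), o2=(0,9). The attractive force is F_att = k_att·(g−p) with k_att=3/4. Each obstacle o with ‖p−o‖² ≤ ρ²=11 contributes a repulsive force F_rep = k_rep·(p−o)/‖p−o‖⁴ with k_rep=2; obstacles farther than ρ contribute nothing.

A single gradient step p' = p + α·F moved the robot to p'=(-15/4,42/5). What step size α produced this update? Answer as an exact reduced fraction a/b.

F_att = 3/4·(g−p) = 3/4·(-5,-4) = (-3.7500,-3.0000)
o1: d²=9 ≤ ρ²=11; F_rep = 2·(3,0)/9² = (0.0741,0.0000)
o2: d²=9 ≤ ρ²=11; F_rep = 2·(-3,0)/9² = (-0.0741,0.0000)
F = F_att + ΣF_rep = (-3.7500,-3.0000)
Δp = p'−p = (-0.7500,-0.6000); α = Δx/Fx = (-3/4) / (-15/4) = 1/5
check: Δy/Fy = (-3/5) / (-3) = 1/5 ✓

α = 1/5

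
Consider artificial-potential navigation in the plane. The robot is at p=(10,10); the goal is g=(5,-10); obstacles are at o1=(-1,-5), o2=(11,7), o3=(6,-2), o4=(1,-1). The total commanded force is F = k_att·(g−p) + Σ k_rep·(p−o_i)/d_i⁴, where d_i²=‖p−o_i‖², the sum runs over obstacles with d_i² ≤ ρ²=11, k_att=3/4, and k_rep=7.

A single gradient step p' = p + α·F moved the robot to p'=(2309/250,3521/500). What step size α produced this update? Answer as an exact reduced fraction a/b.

F_att = 3/4·(g−p) = 3/4·(-5,-20) = (-3.7500,-15.0000)
o1: d²=346 > ρ²=11 → inactive
o2: d²=10 ≤ ρ²=11; F_rep = 7·(-1,3)/10² = (-0.0700,0.2100)
o3: d²=160 > ρ²=11 → inactive
o4: d²=202 > ρ²=11 → inactive
F = F_att + ΣF_rep = (-3.8200,-14.7900)
Δp = p'−p = (-0.7640,-2.9580); α = Δx/Fx = (-191/250) / (-191/50) = 1/5
check: Δy/Fy = (-1479/500) / (-1479/100) = 1/5 ✓

α = 1/5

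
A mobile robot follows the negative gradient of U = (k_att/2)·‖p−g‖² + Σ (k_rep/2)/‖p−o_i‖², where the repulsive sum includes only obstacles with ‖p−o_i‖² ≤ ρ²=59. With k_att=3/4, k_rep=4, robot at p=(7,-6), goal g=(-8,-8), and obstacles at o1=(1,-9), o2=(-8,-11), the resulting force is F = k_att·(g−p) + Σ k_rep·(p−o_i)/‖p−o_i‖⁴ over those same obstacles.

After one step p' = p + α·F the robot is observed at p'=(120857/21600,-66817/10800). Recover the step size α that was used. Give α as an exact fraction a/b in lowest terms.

α = 1/8

F_att = 3/4·(g−p) = 3/4·(-15,-2) = (-11.2500,-1.5000)
o1: d²=45 ≤ ρ²=59; F_rep = 4·(6,3)/45² = (0.0119,0.0059)
o2: d²=250 > ρ²=59 → inactive
F = F_att + ΣF_rep = (-11.2381,-1.4941)
Δp = p'−p = (-1.4048,-0.1868); α = Δx/Fx = (-30343/21600) / (-30343/2700) = 1/8
check: Δy/Fy = (-2017/10800) / (-2017/1350) = 1/8 ✓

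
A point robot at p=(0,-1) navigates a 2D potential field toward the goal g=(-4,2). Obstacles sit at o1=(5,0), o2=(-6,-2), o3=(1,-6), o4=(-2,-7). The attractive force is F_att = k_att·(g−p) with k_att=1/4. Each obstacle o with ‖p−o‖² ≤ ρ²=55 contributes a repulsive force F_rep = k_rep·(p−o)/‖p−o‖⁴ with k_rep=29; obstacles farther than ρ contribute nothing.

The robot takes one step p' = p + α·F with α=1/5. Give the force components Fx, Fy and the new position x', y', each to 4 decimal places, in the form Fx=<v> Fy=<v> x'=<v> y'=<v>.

F_att = 1/4·(g−p) = 1/4·(-4,3) = (-1.0000,0.7500)
o1: d²=26 ≤ ρ²=55; F_rep = 29·(-5,-1)/26² = (-0.2145,-0.0429)
o2: d²=37 ≤ ρ²=55; F_rep = 29·(6,1)/37² = (0.1271,0.0212)
o3: d²=26 ≤ ρ²=55; F_rep = 29·(-1,5)/26² = (-0.0429,0.2145)
o4: d²=40 ≤ ρ²=55; F_rep = 29·(2,6)/40² = (0.0362,0.1087)
F = F_att + ΣF_rep = (-1.0940,1.0515)
p' = p + 1/5·F = (-0.2188,-0.7897)

Fx=-1.0940 Fy=1.0515 x'=-0.2188 y'=-0.7897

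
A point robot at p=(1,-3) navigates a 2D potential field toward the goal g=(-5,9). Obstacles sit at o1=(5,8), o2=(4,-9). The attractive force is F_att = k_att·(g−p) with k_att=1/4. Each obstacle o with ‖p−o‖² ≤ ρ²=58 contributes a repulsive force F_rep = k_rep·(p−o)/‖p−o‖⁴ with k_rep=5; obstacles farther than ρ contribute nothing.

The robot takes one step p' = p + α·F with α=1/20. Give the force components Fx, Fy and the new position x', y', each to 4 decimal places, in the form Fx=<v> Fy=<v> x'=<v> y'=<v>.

F_att = 1/4·(g−p) = 1/4·(-6,12) = (-1.5000,3.0000)
o1: d²=137 > ρ²=58 → inactive
o2: d²=45 ≤ ρ²=58; F_rep = 5·(-3,6)/45² = (-0.0074,0.0148)
F = F_att + ΣF_rep = (-1.5074,3.0148)
p' = p + 1/20·F = (0.9246,-2.8493)

Fx=-1.5074 Fy=3.0148 x'=0.9246 y'=-2.8493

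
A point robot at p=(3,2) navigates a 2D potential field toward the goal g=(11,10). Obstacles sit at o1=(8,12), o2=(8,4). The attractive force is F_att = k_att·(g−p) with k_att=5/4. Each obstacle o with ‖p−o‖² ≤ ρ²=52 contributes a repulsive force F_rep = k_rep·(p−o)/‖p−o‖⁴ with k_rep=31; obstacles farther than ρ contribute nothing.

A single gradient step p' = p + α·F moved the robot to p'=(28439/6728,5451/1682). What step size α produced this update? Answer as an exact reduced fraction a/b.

α = 1/8

F_att = 5/4·(g−p) = 5/4·(8,8) = (10.0000,10.0000)
o1: d²=125 > ρ²=52 → inactive
o2: d²=29 ≤ ρ²=52; F_rep = 31·(-5,-2)/29² = (-0.1843,-0.0737)
F = F_att + ΣF_rep = (9.8157,9.9263)
Δp = p'−p = (1.2270,1.2408); α = Δx/Fx = (8255/6728) / (8255/841) = 1/8
check: Δy/Fy = (2087/1682) / (8348/841) = 1/8 ✓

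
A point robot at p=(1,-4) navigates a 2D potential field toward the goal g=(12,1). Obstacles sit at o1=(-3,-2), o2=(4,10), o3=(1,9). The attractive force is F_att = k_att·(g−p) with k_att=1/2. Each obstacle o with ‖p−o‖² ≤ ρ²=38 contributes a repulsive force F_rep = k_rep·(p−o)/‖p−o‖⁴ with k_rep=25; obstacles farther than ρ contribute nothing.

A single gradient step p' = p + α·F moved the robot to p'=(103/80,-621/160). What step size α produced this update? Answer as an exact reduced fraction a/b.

α = 1/20

F_att = 1/2·(g−p) = 1/2·(11,5) = (5.5000,2.5000)
o1: d²=20 ≤ ρ²=38; F_rep = 25·(4,-2)/20² = (0.2500,-0.1250)
o2: d²=205 > ρ²=38 → inactive
o3: d²=169 > ρ²=38 → inactive
F = F_att + ΣF_rep = (5.7500,2.3750)
Δp = p'−p = (0.2875,0.1187); α = Δx/Fx = (23/80) / (23/4) = 1/20
check: Δy/Fy = (19/160) / (19/8) = 1/20 ✓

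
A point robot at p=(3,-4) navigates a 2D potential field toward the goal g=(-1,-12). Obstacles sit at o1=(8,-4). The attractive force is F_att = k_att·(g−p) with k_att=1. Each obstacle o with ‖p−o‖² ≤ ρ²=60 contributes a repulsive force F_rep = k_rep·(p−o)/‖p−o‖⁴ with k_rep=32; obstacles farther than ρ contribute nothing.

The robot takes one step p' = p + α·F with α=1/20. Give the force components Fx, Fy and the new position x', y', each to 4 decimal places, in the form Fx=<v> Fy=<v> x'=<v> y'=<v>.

Fx=-4.2560 Fy=-8.0000 x'=2.7872 y'=-4.4000

F_att = 1·(g−p) = 1·(-4,-8) = (-4.0000,-8.0000)
o1: d²=25 ≤ ρ²=60; F_rep = 32·(-5,0)/25² = (-0.2560,0.0000)
F = F_att + ΣF_rep = (-4.2560,-8.0000)
p' = p + 1/20·F = (2.7872,-4.4000)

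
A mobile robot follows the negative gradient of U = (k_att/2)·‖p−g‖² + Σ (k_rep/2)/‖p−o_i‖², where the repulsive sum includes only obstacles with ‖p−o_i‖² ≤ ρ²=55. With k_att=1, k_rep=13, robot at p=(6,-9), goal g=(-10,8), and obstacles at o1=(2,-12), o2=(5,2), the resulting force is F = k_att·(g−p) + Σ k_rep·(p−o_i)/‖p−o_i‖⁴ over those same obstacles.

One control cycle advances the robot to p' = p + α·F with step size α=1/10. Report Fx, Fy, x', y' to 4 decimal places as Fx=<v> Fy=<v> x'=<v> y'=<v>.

Fx=-15.9168 Fy=17.0624 x'=4.4083 y'=-7.2938

F_att = 1·(g−p) = 1·(-16,17) = (-16.0000,17.0000)
o1: d²=25 ≤ ρ²=55; F_rep = 13·(4,3)/25² = (0.0832,0.0624)
o2: d²=122 > ρ²=55 → inactive
F = F_att + ΣF_rep = (-15.9168,17.0624)
p' = p + 1/10·F = (4.4083,-7.2938)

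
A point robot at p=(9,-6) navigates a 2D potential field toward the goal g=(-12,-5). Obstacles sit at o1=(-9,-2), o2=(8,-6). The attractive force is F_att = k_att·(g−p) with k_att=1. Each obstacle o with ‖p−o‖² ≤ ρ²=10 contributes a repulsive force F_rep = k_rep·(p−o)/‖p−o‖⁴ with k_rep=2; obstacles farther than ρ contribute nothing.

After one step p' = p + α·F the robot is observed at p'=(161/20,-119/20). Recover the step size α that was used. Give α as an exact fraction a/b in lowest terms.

F_att = 1·(g−p) = 1·(-21,1) = (-21.0000,1.0000)
o1: d²=340 > ρ²=10 → inactive
o2: d²=1 ≤ ρ²=10; F_rep = 2·(1,0)/1² = (2.0000,0.0000)
F = F_att + ΣF_rep = (-19.0000,1.0000)
Δp = p'−p = (-0.9500,0.0500); α = Δx/Fx = (-19/20) / (-19) = 1/20
check: Δy/Fy = (1/20) / (1) = 1/20 ✓

α = 1/20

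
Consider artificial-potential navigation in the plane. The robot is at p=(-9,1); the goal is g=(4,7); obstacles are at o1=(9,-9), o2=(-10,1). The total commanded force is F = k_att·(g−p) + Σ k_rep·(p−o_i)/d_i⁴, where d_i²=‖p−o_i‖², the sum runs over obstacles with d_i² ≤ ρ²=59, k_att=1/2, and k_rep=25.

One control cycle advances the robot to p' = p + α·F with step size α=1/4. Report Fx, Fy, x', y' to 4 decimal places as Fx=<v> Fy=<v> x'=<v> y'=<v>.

Fx=31.5000 Fy=3.0000 x'=-1.1250 y'=1.7500

F_att = 1/2·(g−p) = 1/2·(13,6) = (6.5000,3.0000)
o1: d²=424 > ρ²=59 → inactive
o2: d²=1 ≤ ρ²=59; F_rep = 25·(1,0)/1² = (25.0000,0.0000)
F = F_att + ΣF_rep = (31.5000,3.0000)
p' = p + 1/4·F = (-1.1250,1.7500)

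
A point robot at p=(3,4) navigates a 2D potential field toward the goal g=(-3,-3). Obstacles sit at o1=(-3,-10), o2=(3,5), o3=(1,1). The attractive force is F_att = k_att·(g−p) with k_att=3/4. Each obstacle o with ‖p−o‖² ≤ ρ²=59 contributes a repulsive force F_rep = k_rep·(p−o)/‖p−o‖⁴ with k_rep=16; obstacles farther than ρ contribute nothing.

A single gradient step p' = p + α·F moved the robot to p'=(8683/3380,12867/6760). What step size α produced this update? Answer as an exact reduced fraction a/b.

α = 1/10

F_att = 3/4·(g−p) = 3/4·(-6,-7) = (-4.5000,-5.2500)
o1: d²=232 > ρ²=59 → inactive
o2: d²=1 ≤ ρ²=59; F_rep = 16·(0,-1)/1² = (0.0000,-16.0000)
o3: d²=13 ≤ ρ²=59; F_rep = 16·(2,3)/13² = (0.1893,0.2840)
F = F_att + ΣF_rep = (-4.3107,-20.9660)
Δp = p'−p = (-0.4311,-2.0966); α = Δx/Fx = (-1457/3380) / (-1457/338) = 1/10
check: Δy/Fy = (-14173/6760) / (-14173/676) = 1/10 ✓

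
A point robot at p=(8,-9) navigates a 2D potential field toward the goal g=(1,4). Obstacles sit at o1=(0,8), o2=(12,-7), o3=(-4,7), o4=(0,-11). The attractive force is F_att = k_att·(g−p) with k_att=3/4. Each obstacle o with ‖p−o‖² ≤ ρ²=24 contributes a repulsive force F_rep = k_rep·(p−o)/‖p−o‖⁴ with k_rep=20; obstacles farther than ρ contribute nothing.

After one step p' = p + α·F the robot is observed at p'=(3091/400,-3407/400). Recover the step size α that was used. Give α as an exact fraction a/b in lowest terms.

F_att = 3/4·(g−p) = 3/4·(-7,13) = (-5.2500,9.7500)
o1: d²=353 > ρ²=24 → inactive
o2: d²=20 ≤ ρ²=24; F_rep = 20·(-4,-2)/20² = (-0.2000,-0.1000)
o3: d²=400 > ρ²=24 → inactive
o4: d²=68 > ρ²=24 → inactive
F = F_att + ΣF_rep = (-5.4500,9.6500)
Δp = p'−p = (-0.2725,0.4825); α = Δx/Fx = (-109/400) / (-109/20) = 1/20
check: Δy/Fy = (193/400) / (193/20) = 1/20 ✓

α = 1/20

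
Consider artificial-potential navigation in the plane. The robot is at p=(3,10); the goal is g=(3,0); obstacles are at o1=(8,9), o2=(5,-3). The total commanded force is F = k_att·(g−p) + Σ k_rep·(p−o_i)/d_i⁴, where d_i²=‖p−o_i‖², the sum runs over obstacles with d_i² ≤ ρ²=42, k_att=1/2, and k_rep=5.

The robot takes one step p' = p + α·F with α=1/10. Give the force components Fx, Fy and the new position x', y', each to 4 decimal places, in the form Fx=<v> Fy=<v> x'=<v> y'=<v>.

F_att = 1/2·(g−p) = 1/2·(0,-10) = (0.0000,-5.0000)
o1: d²=26 ≤ ρ²=42; F_rep = 5·(-5,1)/26² = (-0.0370,0.0074)
o2: d²=173 > ρ²=42 → inactive
F = F_att + ΣF_rep = (-0.0370,-4.9926)
p' = p + 1/10·F = (2.9963,9.5007)

Fx=-0.0370 Fy=-4.9926 x'=2.9963 y'=9.5007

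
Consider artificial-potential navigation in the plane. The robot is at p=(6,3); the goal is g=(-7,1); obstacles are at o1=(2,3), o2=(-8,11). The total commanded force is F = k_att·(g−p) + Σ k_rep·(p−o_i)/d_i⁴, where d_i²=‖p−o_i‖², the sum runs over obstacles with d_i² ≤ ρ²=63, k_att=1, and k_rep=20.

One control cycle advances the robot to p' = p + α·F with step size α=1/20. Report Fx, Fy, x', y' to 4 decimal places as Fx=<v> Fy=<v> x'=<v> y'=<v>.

F_att = 1·(g−p) = 1·(-13,-2) = (-13.0000,-2.0000)
o1: d²=16 ≤ ρ²=63; F_rep = 20·(4,0)/16² = (0.3125,0.0000)
o2: d²=260 > ρ²=63 → inactive
F = F_att + ΣF_rep = (-12.6875,-2.0000)
p' = p + 1/20·F = (5.3656,2.9000)

Fx=-12.6875 Fy=-2.0000 x'=5.3656 y'=2.9000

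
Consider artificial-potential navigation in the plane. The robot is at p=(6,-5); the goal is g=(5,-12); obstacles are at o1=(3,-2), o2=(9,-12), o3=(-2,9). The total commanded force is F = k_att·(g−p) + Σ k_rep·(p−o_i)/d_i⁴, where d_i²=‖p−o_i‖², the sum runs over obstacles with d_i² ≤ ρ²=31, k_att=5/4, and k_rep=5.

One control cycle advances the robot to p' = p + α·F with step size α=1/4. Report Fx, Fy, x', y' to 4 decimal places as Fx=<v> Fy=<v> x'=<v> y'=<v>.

F_att = 5/4·(g−p) = 5/4·(-1,-7) = (-1.2500,-8.7500)
o1: d²=18 ≤ ρ²=31; F_rep = 5·(3,-3)/18² = (0.0463,-0.0463)
o2: d²=58 > ρ²=31 → inactive
o3: d²=260 > ρ²=31 → inactive
F = F_att + ΣF_rep = (-1.2037,-8.7963)
p' = p + 1/4·F = (5.6991,-7.1991)

Fx=-1.2037 Fy=-8.7963 x'=5.6991 y'=-7.1991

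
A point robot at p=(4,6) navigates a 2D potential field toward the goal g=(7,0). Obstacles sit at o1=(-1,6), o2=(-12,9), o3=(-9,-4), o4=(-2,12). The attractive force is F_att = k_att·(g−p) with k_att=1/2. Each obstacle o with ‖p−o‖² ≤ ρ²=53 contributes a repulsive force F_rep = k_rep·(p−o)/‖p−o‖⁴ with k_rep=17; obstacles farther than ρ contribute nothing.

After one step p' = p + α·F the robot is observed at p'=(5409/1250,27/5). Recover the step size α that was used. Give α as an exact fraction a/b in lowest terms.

α = 1/5

F_att = 1/2·(g−p) = 1/2·(3,-6) = (1.5000,-3.0000)
o1: d²=25 ≤ ρ²=53; F_rep = 17·(5,0)/25² = (0.1360,0.0000)
o2: d²=265 > ρ²=53 → inactive
o3: d²=269 > ρ²=53 → inactive
o4: d²=72 > ρ²=53 → inactive
F = F_att + ΣF_rep = (1.6360,-3.0000)
Δp = p'−p = (0.3272,-0.6000); α = Δx/Fx = (409/1250) / (409/250) = 1/5
check: Δy/Fy = (-3/5) / (-3) = 1/5 ✓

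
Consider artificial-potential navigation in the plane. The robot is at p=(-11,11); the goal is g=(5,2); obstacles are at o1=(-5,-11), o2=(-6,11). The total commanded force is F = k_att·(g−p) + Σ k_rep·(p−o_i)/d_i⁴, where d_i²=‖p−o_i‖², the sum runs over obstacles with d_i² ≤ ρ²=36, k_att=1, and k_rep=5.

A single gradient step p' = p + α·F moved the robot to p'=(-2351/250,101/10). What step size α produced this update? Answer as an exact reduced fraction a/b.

α = 1/10

F_att = 1·(g−p) = 1·(16,-9) = (16.0000,-9.0000)
o1: d²=520 > ρ²=36 → inactive
o2: d²=25 ≤ ρ²=36; F_rep = 5·(-5,0)/25² = (-0.0400,0.0000)
F = F_att + ΣF_rep = (15.9600,-9.0000)
Δp = p'−p = (1.5960,-0.9000); α = Δx/Fx = (399/250) / (399/25) = 1/10
check: Δy/Fy = (-9/10) / (-9) = 1/10 ✓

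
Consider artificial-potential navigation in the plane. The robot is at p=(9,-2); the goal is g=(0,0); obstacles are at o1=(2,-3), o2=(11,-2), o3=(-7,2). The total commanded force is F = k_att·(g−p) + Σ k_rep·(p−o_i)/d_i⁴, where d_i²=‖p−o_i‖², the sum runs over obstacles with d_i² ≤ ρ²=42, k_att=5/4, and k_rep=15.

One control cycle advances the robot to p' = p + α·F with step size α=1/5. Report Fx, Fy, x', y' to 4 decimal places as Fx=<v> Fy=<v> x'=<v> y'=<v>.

F_att = 5/4·(g−p) = 5/4·(-9,2) = (-11.2500,2.5000)
o1: d²=50 > ρ²=42 → inactive
o2: d²=4 ≤ ρ²=42; F_rep = 15·(-2,0)/4² = (-1.8750,0.0000)
o3: d²=272 > ρ²=42 → inactive
F = F_att + ΣF_rep = (-13.1250,2.5000)
p' = p + 1/5·F = (6.3750,-1.5000)

Fx=-13.1250 Fy=2.5000 x'=6.3750 y'=-1.5000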